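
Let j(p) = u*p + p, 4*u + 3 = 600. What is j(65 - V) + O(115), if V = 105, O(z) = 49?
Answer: -5961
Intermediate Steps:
u = 597/4 (u = -¾ + (¼)*600 = -¾ + 150 = 597/4 ≈ 149.25)
j(p) = 601*p/4 (j(p) = 597*p/4 + p = 601*p/4)
j(65 - V) + O(115) = 601*(65 - 1*105)/4 + 49 = 601*(65 - 105)/4 + 49 = (601/4)*(-40) + 49 = -6010 + 49 = -5961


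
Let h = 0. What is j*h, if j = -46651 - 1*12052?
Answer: 0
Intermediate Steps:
j = -58703 (j = -46651 - 12052 = -58703)
j*h = -58703*0 = 0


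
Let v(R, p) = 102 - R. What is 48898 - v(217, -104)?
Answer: 49013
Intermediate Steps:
48898 - v(217, -104) = 48898 - (102 - 1*217) = 48898 - (102 - 217) = 48898 - 1*(-115) = 48898 + 115 = 49013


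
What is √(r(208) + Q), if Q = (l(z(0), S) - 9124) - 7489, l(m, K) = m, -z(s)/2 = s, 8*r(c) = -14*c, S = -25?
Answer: I*√16977 ≈ 130.3*I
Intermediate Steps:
r(c) = -7*c/4 (r(c) = (-14*c)/8 = -7*c/4)
z(s) = -2*s
Q = -16613 (Q = (-2*0 - 9124) - 7489 = (0 - 9124) - 7489 = -9124 - 7489 = -16613)
√(r(208) + Q) = √(-7/4*208 - 16613) = √(-364 - 16613) = √(-16977) = I*√16977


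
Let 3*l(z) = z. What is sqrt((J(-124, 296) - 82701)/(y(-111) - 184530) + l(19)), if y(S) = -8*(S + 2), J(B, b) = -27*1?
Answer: sqrt(514841951541)/275487 ≈ 2.6046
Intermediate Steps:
J(B, b) = -27
y(S) = -16 - 8*S (y(S) = -8*(2 + S) = -16 - 8*S)
l(z) = z/3
sqrt((J(-124, 296) - 82701)/(y(-111) - 184530) + l(19)) = sqrt((-27 - 82701)/((-16 - 8*(-111)) - 184530) + (1/3)*19) = sqrt(-82728/((-16 + 888) - 184530) + 19/3) = sqrt(-82728/(872 - 184530) + 19/3) = sqrt(-82728/(-183658) + 19/3) = sqrt(-82728*(-1/183658) + 19/3) = sqrt(41364/91829 + 19/3) = sqrt(1868843/275487) = sqrt(514841951541)/275487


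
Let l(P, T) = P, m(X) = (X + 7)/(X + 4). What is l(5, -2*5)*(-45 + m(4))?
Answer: -1745/8 ≈ -218.13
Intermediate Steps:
m(X) = (7 + X)/(4 + X)
l(5, -2*5)*(-45 + m(4)) = 5*(-45 + (7 + 4)/(4 + 4)) = 5*(-45 + 11/8) = 5*(-349/8) = -1745/8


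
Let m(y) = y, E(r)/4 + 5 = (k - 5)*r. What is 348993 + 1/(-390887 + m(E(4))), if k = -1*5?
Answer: 136479645530/391067 ≈ 3.4899e+5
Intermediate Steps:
k = -5
E(r) = -20 - 40*r (E(r) = -20 + 4*((-5 - 5)*r) = -20 + 4*(-10*r) = -20 - 40*r)
348993 + 1/(-390887 + m(E(4))) = 348993 + 1/(-390887 + (-20 - 40*4)) = 348993 + 1/(-390887 + (-20 - 160)) = 348993 + 1/(-390887 - 180) = 348993 + 1/(-391067) = 348993 - 1/391067 = 136479645530/391067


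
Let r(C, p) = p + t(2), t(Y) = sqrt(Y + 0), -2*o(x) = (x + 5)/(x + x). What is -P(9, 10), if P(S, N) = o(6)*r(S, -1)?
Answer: -11/24 + 11*sqrt(2)/24 ≈ 0.18985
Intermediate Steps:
o(x) = -(5 + x)/(4*x) (o(x) = -(x + 5)/(2*(x + x)) = -(5 + x)/(2*(2*x)) = -(5 + x)*1/(2*x)/2 = -(5 + x)/(4*x))
t(Y) = sqrt(Y)
r(C, p) = p + sqrt(2)
P(S, N) = 11/24 - 11*sqrt(2)/24 (P(S, N) = ((1/4)*(-5 - 1*6)/6)*(-1 + sqrt(2)) = ((1/4)*(1/6)*(-5 - 6))*(-1 + sqrt(2)) = ((1/4)*(1/6)*(-11))*(-1 + sqrt(2)) = -11*(-1 + sqrt(2))/24 = 11/24 - 11*sqrt(2)/24)
-P(9, 10) = -(11/24 - 11*sqrt(2)/24) = -11/24 + 11*sqrt(2)/24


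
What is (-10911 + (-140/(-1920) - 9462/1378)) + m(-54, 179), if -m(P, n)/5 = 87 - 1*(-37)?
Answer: -763155817/66144 ≈ -11538.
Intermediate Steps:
m(P, n) = -620 (m(P, n) = -5*(87 - 1*(-37)) = -5*(87 + 37) = -5*124 = -620)
(-10911 + (-140/(-1920) - 9462/1378)) + m(-54, 179) = (-10911 + (-140/(-1920) - 9462/1378)) - 620 = (-10911 + (-140*(-1/1920) - 9462*1/1378)) - 620 = (-10911 + (7/96 - 4731/689)) - 620 = (-10911 - 449353/66144) - 620 = -722146537/66144 - 620 = -763155817/66144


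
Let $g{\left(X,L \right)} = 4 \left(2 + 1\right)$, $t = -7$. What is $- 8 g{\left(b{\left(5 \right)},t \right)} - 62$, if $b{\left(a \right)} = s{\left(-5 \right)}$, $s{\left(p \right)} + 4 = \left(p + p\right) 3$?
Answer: $-158$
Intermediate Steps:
$s{\left(p \right)} = -4 + 6 p$ ($s{\left(p \right)} = -4 + \left(p + p\right) 3 = -4 + 2 p 3 = -4 + 6 p$)
$b{\left(a \right)} = -34$ ($b{\left(a \right)} = -4 + 6 \left(-5\right) = -4 - 30 = -34$)
$g{\left(X,L \right)} = 12$ ($g{\left(X,L \right)} = 4 \cdot 3 = 12$)
$- 8 g{\left(b{\left(5 \right)},t \right)} - 62 = \left(-8\right) 12 - 62 = -96 - 62 = -158$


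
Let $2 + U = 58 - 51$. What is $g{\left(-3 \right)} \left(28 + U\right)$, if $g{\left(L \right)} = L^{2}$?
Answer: $297$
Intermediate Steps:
$U = 5$ ($U = -2 + \left(58 - 51\right) = -2 + 7 = 5$)
$g{\left(-3 \right)} \left(28 + U\right) = \left(-3\right)^{2} \left(28 + 5\right) = 9 \cdot 33 = 297$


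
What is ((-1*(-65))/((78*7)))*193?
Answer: 965/42 ≈ 22.976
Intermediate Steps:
((-1*(-65))/((78*7)))*193 = (65/546)*193 = (65*(1/546))*193 = (5/42)*193 = 965/42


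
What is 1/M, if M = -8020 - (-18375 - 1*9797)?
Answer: 1/20152 ≈ 4.9623e-5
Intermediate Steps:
M = 20152 (M = -8020 - (-18375 - 9797) = -8020 - 1*(-28172) = -8020 + 28172 = 20152)
1/M = 1/20152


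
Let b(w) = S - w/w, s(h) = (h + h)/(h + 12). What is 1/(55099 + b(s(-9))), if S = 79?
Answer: 1/55177 ≈ 1.8123e-5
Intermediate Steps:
s(h) = 2*h/(12 + h) (s(h) = (2*h)/(12 + h) = 2*h/(12 + h))
b(w) = 78 (b(w) = 79 - w/w = 79 - 1*1 = 79 - 1 = 78)
1/(55099 + b(s(-9))) = 1/(55099 + 78) = 1/55177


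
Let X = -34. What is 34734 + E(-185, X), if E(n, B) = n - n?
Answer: 34734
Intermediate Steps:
E(n, B) = 0
34734 + E(-185, X) = 34734 + 0 = 34734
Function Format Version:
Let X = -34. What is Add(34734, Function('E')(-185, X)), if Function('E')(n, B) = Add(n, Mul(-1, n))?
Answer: 34734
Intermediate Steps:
Function('E')(n, B) = 0
Add(34734, Function('E')(-185, X)) = Add(34734, 0) = 34734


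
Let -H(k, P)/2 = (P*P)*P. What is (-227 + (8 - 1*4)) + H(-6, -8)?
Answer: 801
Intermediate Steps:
H(k, P) = -2*P³ (H(k, P) = -2*P*P*P = -2*P²*P = -2*P³)
(-227 + (8 - 1*4)) + H(-6, -8) = (-227 + (8 - 1*4)) - 2*(-8)³ = (-227 + (8 - 4)) - 2*(-512) = (-227 + 4) + 1024 = -223 + 1024 = 801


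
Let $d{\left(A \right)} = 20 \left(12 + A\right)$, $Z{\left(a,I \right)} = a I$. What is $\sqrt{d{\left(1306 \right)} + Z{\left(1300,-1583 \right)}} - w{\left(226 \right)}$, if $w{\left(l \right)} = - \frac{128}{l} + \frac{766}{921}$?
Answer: $- \frac{27614}{104073} + 14 i \sqrt{10365} \approx -0.26533 + 1425.3 i$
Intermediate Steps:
$Z{\left(a,I \right)} = I a$
$w{\left(l \right)} = \frac{766}{921} - \frac{128}{l}$ ($w{\left(l \right)} = - \frac{128}{l} + 766 \cdot \frac{1}{921} = - \frac{128}{l} + \frac{766}{921} = \frac{766}{921} - \frac{128}{l}$)
$d{\left(A \right)} = 240 + 20 A$
$\sqrt{d{\left(1306 \right)} + Z{\left(1300,-1583 \right)}} - w{\left(226 \right)} = \sqrt{\left(240 + 20 \cdot 1306\right) - 2057900} - \left(\frac{766}{921} - \frac{128}{226}\right) = \sqrt{\left(240 + 26120\right) - 2057900} - \left(\frac{766}{921} - \frac{64}{113}\right) = \sqrt{26360 - 2057900} - \left(\frac{766}{921} - \frac{64}{113}\right) = \sqrt{-2031540} - \frac{27614}{104073} = 14 i \sqrt{10365} - \frac{27614}{104073} = - \frac{27614}{104073} + 14 i \sqrt{10365}$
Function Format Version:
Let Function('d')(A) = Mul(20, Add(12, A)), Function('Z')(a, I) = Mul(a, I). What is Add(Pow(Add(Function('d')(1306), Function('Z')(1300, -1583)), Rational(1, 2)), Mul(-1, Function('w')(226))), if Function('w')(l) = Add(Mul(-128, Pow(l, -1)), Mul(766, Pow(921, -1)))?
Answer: Add(Rational(-27614, 104073), Mul(14, I, Pow(10365, Rational(1, 2)))) ≈ Add(-0.26533, Mul(1425.3, I))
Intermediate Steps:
Function('Z')(a, I) = Mul(I, a)
Function('w')(l) = Add(Rational(766, 921), Mul(-128, Pow(l, -1))) (Function('w')(l) = Add(Mul(-128, Pow(l, -1)), Mul(766, Rational(1, 921))) = Add(Mul(-128, Pow(l, -1)), Rational(766, 921)) = Add(Rational(766, 921), Mul(-128, Pow(l, -1))))
Function('d')(A) = Add(240, Mul(20, A))
Add(Pow(Add(Function('d')(1306), Function('Z')(1300, -1583)), Rational(1, 2)), Mul(-1, Function('w')(226))) = Add(Pow(Add(Add(240, Mul(20, 1306)), Mul(-1583, 1300)), Rational(1, 2)), Mul(-1, Add(Rational(766, 921), Mul(-128, Pow(226, -1))))) = Add(Pow(Add(Add(240, 26120), -2057900), Rational(1, 2)), Mul(-1, Add(Rational(766, 921), Mul(-128, Rational(1, 226))))) = Add(Pow(Add(26360, -2057900), Rational(1, 2)), Mul(-1, Add(Rational(766, 921), Rational(-64, 113)))) = Add(Pow(-2031540, Rational(1, 2)), Mul(-1, Rational(27614, 104073))) = Add(Mul(14, I, Pow(10365, Rational(1, 2))), Rational(-27614, 104073)) = Add(Rational(-27614, 104073), Mul(14, I, Pow(10365, Rational(1, 2))))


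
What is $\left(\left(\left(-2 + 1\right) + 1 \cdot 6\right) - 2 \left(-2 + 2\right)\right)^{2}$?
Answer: $25$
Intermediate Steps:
$\left(\left(\left(-2 + 1\right) + 1 \cdot 6\right) - 2 \left(-2 + 2\right)\right)^{2} = \left(\left(-1 + 6\right) - 0\right)^{2} = \left(5 + 0\right)^{2} = 5^{2} = 25$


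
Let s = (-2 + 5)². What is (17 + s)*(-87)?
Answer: -2262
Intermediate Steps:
s = 9 (s = 3² = 9)
(17 + s)*(-87) = (17 + 9)*(-87) = 26*(-87) = -2262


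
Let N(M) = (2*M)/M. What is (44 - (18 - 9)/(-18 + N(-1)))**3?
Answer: 362467097/4096 ≈ 88493.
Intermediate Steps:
N(M) = 2
(44 - (18 - 9)/(-18 + N(-1)))**3 = (44 - (18 - 9)/(-18 + 2))**3 = (44 - 9/(-16))**3 = (44 - 9*(-1)/16)**3 = (44 - 1*(-9/16))**3 = (44 + 9/16)**3 = (713/16)**3 = 362467097/4096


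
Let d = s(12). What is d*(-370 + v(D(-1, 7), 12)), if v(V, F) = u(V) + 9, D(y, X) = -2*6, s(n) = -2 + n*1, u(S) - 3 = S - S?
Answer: -3580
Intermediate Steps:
u(S) = 3 (u(S) = 3 + (S - S) = 3 + 0 = 3)
s(n) = -2 + n
D(y, X) = -12
v(V, F) = 12 (v(V, F) = 3 + 9 = 12)
d = 10 (d = -2 + 12 = 10)
d*(-370 + v(D(-1, 7), 12)) = 10*(-370 + 12) = 10*(-358) = -3580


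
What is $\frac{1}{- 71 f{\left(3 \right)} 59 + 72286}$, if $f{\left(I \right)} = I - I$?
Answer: $\frac{1}{72286} \approx 1.3834 \cdot 10^{-5}$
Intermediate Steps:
$f{\left(I \right)} = 0$
$\frac{1}{- 71 f{\left(3 \right)} 59 + 72286} = \frac{1}{\left(-71\right) 0 \cdot 59 + 72286} = \frac{1}{0 \cdot 59 + 72286} = \frac{1}{0 + 72286} = \frac{1}{72286}$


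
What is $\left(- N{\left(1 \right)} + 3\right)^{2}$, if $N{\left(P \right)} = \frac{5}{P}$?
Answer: $4$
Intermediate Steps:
$\left(- N{\left(1 \right)} + 3\right)^{2} = \left(- \frac{5}{1} + 3\right)^{2} = \left(- 5 \cdot 1 + 3\right)^{2} = \left(\left(-1\right) 5 + 3\right)^{2} = \left(-5 + 3\right)^{2} = \left(-2\right)^{2} = 4$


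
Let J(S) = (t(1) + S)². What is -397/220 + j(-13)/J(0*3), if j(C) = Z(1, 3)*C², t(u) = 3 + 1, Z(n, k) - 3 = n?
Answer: 4449/110 ≈ 40.445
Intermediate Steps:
Z(n, k) = 3 + n
t(u) = 4
j(C) = 4*C² (j(C) = (3 + 1)*C² = 4*C²)
J(S) = (4 + S)²
-397/220 + j(-13)/J(0*3) = -397/220 + (4*(-13)²)/((4 + 0*3)²) = -397*1/220 + (4*169)/((4 + 0)²) = -397/220 + 676/(4²) = -397/220 + 676/16 = -397/220 + 676*(1/16) = -397/220 + 169/4 = 4449/110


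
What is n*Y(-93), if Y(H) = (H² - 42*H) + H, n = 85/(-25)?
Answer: -211854/5 ≈ -42371.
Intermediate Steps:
n = -17/5 (n = 85*(-1/25) = -17/5 ≈ -3.4000)
Y(H) = H² - 41*H
n*Y(-93) = -(-1581)*(-41 - 93)/5 = -(-1581)*(-134)/5 = -17/5*12462 = -211854/5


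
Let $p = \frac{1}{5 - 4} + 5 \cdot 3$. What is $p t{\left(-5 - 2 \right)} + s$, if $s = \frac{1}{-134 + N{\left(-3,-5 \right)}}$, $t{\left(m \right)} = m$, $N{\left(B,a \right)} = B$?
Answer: $- \frac{15345}{137} \approx -112.01$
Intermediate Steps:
$p = 16$ ($p = 1^{-1} + 15 = 1 + 15 = 16$)
$s = - \frac{1}{137}$ ($s = \frac{1}{-134 - 3} = \frac{1}{-137} = - \frac{1}{137} \approx -0.0072993$)
$p t{\left(-5 - 2 \right)} + s = 16 \left(-5 - 2\right) - \frac{1}{137} = 16 \left(-7\right) - \frac{1}{137} = -112 - \frac{1}{137} = - \frac{15345}{137}$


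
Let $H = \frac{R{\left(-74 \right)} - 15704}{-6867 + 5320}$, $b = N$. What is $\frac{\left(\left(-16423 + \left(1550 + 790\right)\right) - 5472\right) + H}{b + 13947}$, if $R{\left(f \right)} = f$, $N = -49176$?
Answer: $\frac{4319401}{7785609} \approx 0.55479$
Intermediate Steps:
$b = -49176$
$H = \frac{2254}{221}$ ($H = \frac{-74 - 15704}{-6867 + 5320} = - \frac{15778}{-1547} = \left(-15778\right) \left(- \frac{1}{1547}\right) = \frac{2254}{221} \approx 10.199$)
$\frac{\left(\left(-16423 + \left(1550 + 790\right)\right) - 5472\right) + H}{b + 13947} = \frac{\left(\left(-16423 + \left(1550 + 790\right)\right) - 5472\right) + \frac{2254}{221}}{-49176 + 13947} = \frac{\left(\left(-16423 + 2340\right) - 5472\right) + \frac{2254}{221}}{-35229} = \left(\left(-14083 - 5472\right) + \frac{2254}{221}\right) \left(- \frac{1}{35229}\right) = \left(-19555 + \frac{2254}{221}\right) \left(- \frac{1}{35229}\right) = \left(- \frac{4319401}{221}\right) \left(- \frac{1}{35229}\right) = \frac{4319401}{7785609}$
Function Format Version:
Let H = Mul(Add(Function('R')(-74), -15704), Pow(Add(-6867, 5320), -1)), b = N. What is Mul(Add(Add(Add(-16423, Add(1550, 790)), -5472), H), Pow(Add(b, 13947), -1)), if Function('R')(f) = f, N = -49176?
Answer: Rational(4319401, 7785609) ≈ 0.55479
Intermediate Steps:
b = -49176
H = Rational(2254, 221) (H = Mul(Add(-74, -15704), Pow(Add(-6867, 5320), -1)) = Mul(-15778, Pow(-1547, -1)) = Mul(-15778, Rational(-1, 1547)) = Rational(2254, 221) ≈ 10.199)
Mul(Add(Add(Add(-16423, Add(1550, 790)), -5472), H), Pow(Add(b, 13947), -1)) = Mul(Add(Add(Add(-16423, Add(1550, 790)), -5472), Rational(2254, 221)), Pow(Add(-49176, 13947), -1)) = Mul(Add(Add(Add(-16423, 2340), -5472), Rational(2254, 221)), Pow(-35229, -1)) = Mul(Add(Add(-14083, -5472), Rational(2254, 221)), Rational(-1, 35229)) = Mul(Add(-19555, Rational(2254, 221)), Rational(-1, 35229)) = Mul(Rational(-4319401, 221), Rational(-1, 35229)) = Rational(4319401, 7785609)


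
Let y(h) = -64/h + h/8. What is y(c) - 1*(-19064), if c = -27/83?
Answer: 345305831/17928 ≈ 19261.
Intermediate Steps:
c = -27/83 (c = -27*1/83 = -27/83 ≈ -0.32530)
y(h) = -64/h + h/8 (y(h) = -64/h + h*(1/8) = -64/h + h/8)
y(c) - 1*(-19064) = (-64/(-27/83) + (1/8)*(-27/83)) - 1*(-19064) = (-64*(-83/27) - 27/664) + 19064 = (5312/27 - 27/664) + 19064 = 3526439/17928 + 19064 = 345305831/17928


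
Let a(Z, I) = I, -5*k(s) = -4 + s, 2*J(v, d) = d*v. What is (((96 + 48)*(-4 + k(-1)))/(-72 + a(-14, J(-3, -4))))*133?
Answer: 9576/11 ≈ 870.54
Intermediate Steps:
J(v, d) = d*v/2 (J(v, d) = (d*v)/2 = d*v/2)
k(s) = ⅘ - s/5 (k(s) = -(-4 + s)/5 = ⅘ - s/5)
(((96 + 48)*(-4 + k(-1)))/(-72 + a(-14, J(-3, -4))))*133 = (((96 + 48)*(-4 + (⅘ - ⅕*(-1))))/(-72 + (½)*(-4)*(-3)))*133 = ((144*(-4 + (⅘ + ⅕)))/(-72 + 6))*133 = ((144*(-4 + 1))/(-66))*133 = -24*(-3)/11*133 = -1/66*(-432)*133 = (72/11)*133 = 9576/11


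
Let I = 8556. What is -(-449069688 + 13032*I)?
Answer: 337567896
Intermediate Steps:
-(-449069688 + 13032*I) = -13032/(1/(-34459 + 8556)) = -13032/(1/(-25903)) = -13032/(-1/25903) = -13032*(-25903) = 337567896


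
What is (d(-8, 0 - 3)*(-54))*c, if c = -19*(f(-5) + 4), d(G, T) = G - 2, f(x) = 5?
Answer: -92340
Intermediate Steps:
d(G, T) = -2 + G
c = -171 (c = -19*(5 + 4) = -19*9 = -171)
(d(-8, 0 - 3)*(-54))*c = ((-2 - 8)*(-54))*(-171) = -10*(-54)*(-171) = 540*(-171) = -92340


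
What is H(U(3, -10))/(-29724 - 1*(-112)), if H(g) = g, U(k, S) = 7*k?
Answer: -21/29612 ≈ -0.00070917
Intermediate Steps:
H(U(3, -10))/(-29724 - 1*(-112)) = (7*3)/(-29724 - 1*(-112)) = 21/(-29724 + 112) = 21/(-29612) = 21*(-1/29612) = -21/29612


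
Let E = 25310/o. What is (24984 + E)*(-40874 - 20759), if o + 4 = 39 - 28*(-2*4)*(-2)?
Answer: -634393522906/413 ≈ -1.5361e+9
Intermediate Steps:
o = -413 (o = -4 + (39 - 28*(-2*4)*(-2)) = -4 + (39 - (-224)*(-2)) = -4 + (39 - 28*16) = -4 + (39 - 448) = -4 - 409 = -413)
E = -25310/413 (E = 25310/(-413) = 25310*(-1/413) = -25310/413 ≈ -61.283)
(24984 + E)*(-40874 - 20759) = (24984 - 25310/413)*(-40874 - 20759) = (10293082/413)*(-61633) = -634393522906/413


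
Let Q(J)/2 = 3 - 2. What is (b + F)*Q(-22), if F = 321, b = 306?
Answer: 1254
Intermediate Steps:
Q(J) = 2 (Q(J) = 2*(3 - 2) = 2*1 = 2)
(b + F)*Q(-22) = (306 + 321)*2 = 627*2 = 1254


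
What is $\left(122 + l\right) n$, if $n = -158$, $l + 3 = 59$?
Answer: $-28124$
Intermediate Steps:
$l = 56$ ($l = -3 + 59 = 56$)
$\left(122 + l\right) n = \left(122 + 56\right) \left(-158\right) = 178 \left(-158\right) = -28124$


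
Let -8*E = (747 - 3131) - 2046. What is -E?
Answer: -2215/4 ≈ -553.75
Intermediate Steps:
E = 2215/4 (E = -((747 - 3131) - 2046)/8 = -(-2384 - 2046)/8 = -⅛*(-4430) = 2215/4 ≈ 553.75)
-E = -1*2215/4 = -2215/4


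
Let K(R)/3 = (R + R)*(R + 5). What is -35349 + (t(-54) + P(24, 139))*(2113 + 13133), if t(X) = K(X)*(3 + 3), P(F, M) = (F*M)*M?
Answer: 8521868811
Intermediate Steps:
K(R) = 6*R*(5 + R) (K(R) = 3*((R + R)*(R + 5)) = 3*((2*R)*(5 + R)) = 3*(2*R*(5 + R)) = 6*R*(5 + R))
P(F, M) = F*M²
t(X) = 36*X*(5 + X) (t(X) = (6*X*(5 + X))*(3 + 3) = (6*X*(5 + X))*6 = 36*X*(5 + X))
-35349 + (t(-54) + P(24, 139))*(2113 + 13133) = -35349 + (36*(-54)*(5 - 54) + 24*139²)*(2113 + 13133) = -35349 + (36*(-54)*(-49) + 24*19321)*15246 = -35349 + (95256 + 463704)*15246 = -35349 + 558960*15246 = -35349 + 8521904160 = 8521868811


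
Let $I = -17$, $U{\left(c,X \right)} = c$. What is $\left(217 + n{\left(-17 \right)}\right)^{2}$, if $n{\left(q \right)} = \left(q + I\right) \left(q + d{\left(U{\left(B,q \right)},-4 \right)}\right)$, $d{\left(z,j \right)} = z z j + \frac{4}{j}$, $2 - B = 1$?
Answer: $931225$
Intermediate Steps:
$B = 1$ ($B = 2 - 1 = 1$)
$d{\left(z,j \right)} = \frac{4}{j} + j z^{2}$ ($d{\left(z,j \right)} = z^{2} j + \frac{4}{j} = j z^{2} + \frac{4}{j} = \frac{4}{j} + j z^{2}$)
$n{\left(q \right)} = \left(-17 + q\right) \left(-5 + q\right)$ ($n{\left(q \right)} = \left(q - 17\right) \left(q + \left(\frac{4}{-4} - 4 \cdot 1^{2}\right)\right) = \left(-17 + q\right) \left(q + \left(4 \left(- \frac{1}{4}\right) - 4\right)\right) = \left(-17 + q\right) \left(q - 5\right) = \left(-17 + q\right) \left(-5 + q\right)$)
$\left(217 + n{\left(-17 \right)}\right)^{2} = \left(217 + \left(85 + \left(-17\right)^{2} - -374\right)\right)^{2} = \left(217 + \left(85 + 289 + 374\right)\right)^{2} = \left(217 + 748\right)^{2} = 965^{2} = 931225$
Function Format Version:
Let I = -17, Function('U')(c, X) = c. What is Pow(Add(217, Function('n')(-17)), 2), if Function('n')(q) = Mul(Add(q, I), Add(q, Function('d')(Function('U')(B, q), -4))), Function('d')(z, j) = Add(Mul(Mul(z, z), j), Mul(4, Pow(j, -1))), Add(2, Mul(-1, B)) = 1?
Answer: 931225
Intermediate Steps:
B = 1 (B = Add(2, Mul(-1, 1)) = Add(2, -1) = 1)
Function('d')(z, j) = Add(Mul(4, Pow(j, -1)), Mul(j, Pow(z, 2))) (Function('d')(z, j) = Add(Mul(Pow(z, 2), j), Mul(4, Pow(j, -1))) = Add(Mul(j, Pow(z, 2)), Mul(4, Pow(j, -1))) = Add(Mul(4, Pow(j, -1)), Mul(j, Pow(z, 2))))
Function('n')(q) = Mul(Add(-17, q), Add(-5, q)) (Function('n')(q) = Mul(Add(q, -17), Add(q, Add(Mul(4, Pow(-4, -1)), Mul(-4, Pow(1, 2))))) = Mul(Add(-17, q), Add(q, Add(Mul(4, Rational(-1, 4)), Mul(-4, 1)))) = Mul(Add(-17, q), Add(q, Add(-1, -4))) = Mul(Add(-17, q), Add(q, -5)) = Mul(Add(-17, q), Add(-5, q)))
Pow(Add(217, Function('n')(-17)), 2) = Pow(Add(217, Add(85, Pow(-17, 2), Mul(-22, -17))), 2) = Pow(Add(217, Add(85, 289, 374)), 2) = Pow(Add(217, 748), 2) = Pow(965, 2) = 931225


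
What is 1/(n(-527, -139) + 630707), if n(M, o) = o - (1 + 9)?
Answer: 1/630558 ≈ 1.5859e-6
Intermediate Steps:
n(M, o) = -10 + o (n(M, o) = o - 1*10 = o - 10 = -10 + o)
1/(n(-527, -139) + 630707) = 1/((-10 - 139) + 630707) = 1/(-149 + 630707) = 1/630558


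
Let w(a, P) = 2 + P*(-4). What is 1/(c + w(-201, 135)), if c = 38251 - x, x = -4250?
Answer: 1/41963 ≈ 2.3831e-5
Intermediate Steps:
w(a, P) = 2 - 4*P
c = 42501 (c = 38251 - 1*(-4250) = 38251 + 4250 = 42501)
1/(c + w(-201, 135)) = 1/(42501 + (2 - 4*135)) = 1/(42501 + (2 - 540)) = 1/(42501 - 538) = 1/41963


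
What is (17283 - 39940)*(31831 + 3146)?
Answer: -792473889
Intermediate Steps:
(17283 - 39940)*(31831 + 3146) = -22657*34977 = -792473889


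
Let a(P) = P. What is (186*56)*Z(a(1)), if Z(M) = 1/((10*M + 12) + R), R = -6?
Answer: 651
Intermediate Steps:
Z(M) = 1/(6 + 10*M) (Z(M) = 1/((10*M + 12) - 6) = 1/((12 + 10*M) - 6) = 1/(6 + 10*M))
(186*56)*Z(a(1)) = (186*56)*(1/(2*(3 + 5*1))) = 10416*(1/(2*(3 + 5))) = 10416*((1/2)/8) = 10416*((1/2)*(1/8)) = 10416*(1/16) = 651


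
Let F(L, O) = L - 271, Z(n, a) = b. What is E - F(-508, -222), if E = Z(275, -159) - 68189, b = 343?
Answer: -67067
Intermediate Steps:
Z(n, a) = 343
F(L, O) = -271 + L
E = -67846 (E = 343 - 68189 = -67846)
E - F(-508, -222) = -67846 - (-271 - 508) = -67846 - 1*(-779) = -67846 + 779 = -67067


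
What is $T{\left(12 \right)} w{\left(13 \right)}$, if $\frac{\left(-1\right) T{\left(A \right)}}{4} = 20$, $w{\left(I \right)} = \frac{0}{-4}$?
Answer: $0$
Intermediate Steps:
$w{\left(I \right)} = 0$ ($w{\left(I \right)} = 0 \left(- \frac{1}{4}\right) = 0$)
$T{\left(A \right)} = -80$ ($T{\left(A \right)} = \left(-4\right) 20 = -80$)
$T{\left(12 \right)} w{\left(13 \right)} = \left(-80\right) 0 = 0$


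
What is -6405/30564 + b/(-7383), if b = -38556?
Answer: 125681941/25072668 ≈ 5.0127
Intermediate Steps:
-6405/30564 + b/(-7383) = -6405/30564 - 38556/(-7383) = -6405*1/30564 - 38556*(-1/7383) = -2135/10188 + 12852/2461 = 125681941/25072668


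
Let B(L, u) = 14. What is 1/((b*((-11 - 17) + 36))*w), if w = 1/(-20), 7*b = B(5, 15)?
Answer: -5/4 ≈ -1.2500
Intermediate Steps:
b = 2 (b = (⅐)*14 = 2)
w = -1/20 ≈ -0.050000
1/((b*((-11 - 17) + 36))*w) = 1/((2*((-11 - 17) + 36))*(-1/20)) = 1/((2*(-28 + 36))*(-1/20)) = 1/((2*8)*(-1/20)) = 1/(16*(-1/20)) = 1/(-⅘) = -5/4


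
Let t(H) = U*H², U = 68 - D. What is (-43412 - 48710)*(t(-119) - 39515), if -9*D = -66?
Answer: -226505612354/3 ≈ -7.5502e+10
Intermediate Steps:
D = 22/3 (D = -⅑*(-66) = 22/3 ≈ 7.3333)
U = 182/3 (U = 68 - 1*22/3 = 68 - 22/3 = 182/3 ≈ 60.667)
t(H) = 182*H²/3
(-43412 - 48710)*(t(-119) - 39515) = (-43412 - 48710)*((182/3)*(-119)² - 39515) = -92122*((182/3)*14161 - 39515) = -92122*(2577302/3 - 39515) = -92122*2458757/3 = -226505612354/3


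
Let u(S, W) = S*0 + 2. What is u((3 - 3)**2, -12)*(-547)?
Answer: -1094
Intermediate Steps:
u(S, W) = 2 (u(S, W) = 0 + 2 = 2)
u((3 - 3)**2, -12)*(-547) = 2*(-547) = -1094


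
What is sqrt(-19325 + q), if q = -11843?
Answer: 8*I*sqrt(487) ≈ 176.54*I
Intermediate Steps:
sqrt(-19325 + q) = sqrt(-19325 - 11843) = sqrt(-31168) = 8*I*sqrt(487)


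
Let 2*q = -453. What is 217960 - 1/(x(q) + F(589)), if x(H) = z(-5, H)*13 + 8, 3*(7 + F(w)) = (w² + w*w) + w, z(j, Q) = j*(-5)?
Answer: 50523781879/231803 ≈ 2.1796e+5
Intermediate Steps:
q = -453/2 (q = (½)*(-453) = -453/2 ≈ -226.50)
z(j, Q) = -5*j
F(w) = -7 + w/3 + 2*w²/3 (F(w) = -7 + ((w² + w*w) + w)/3 = -7 + ((w² + w²) + w)/3 = -7 + (2*w² + w)/3 = -7 + (w + 2*w²)/3 = -7 + (w/3 + 2*w²/3) = -7 + w/3 + 2*w²/3)
x(H) = 333 (x(H) = -5*(-5)*13 + 8 = 25*13 + 8 = 325 + 8 = 333)
217960 - 1/(x(q) + F(589)) = 217960 - 1/(333 + (-7 + (⅓)*589 + (⅔)*589²)) = 217960 - 1/(333 + (-7 + 589/3 + (⅔)*346921)) = 217960 - 1/(333 + (-7 + 589/3 + 693842/3)) = 217960 - 1/(333 + 231470) = 217960 - 1/231803 = 50523781879/231803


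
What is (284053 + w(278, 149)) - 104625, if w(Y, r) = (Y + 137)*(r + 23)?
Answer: 250808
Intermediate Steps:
w(Y, r) = (23 + r)*(137 + Y) (w(Y, r) = (137 + Y)*(23 + r) = (23 + r)*(137 + Y))
(284053 + w(278, 149)) - 104625 = (284053 + (3151 + 23*278 + 137*149 + 278*149)) - 104625 = (284053 + (3151 + 6394 + 20413 + 41422)) - 104625 = (284053 + 71380) - 104625 = 355433 - 104625 = 250808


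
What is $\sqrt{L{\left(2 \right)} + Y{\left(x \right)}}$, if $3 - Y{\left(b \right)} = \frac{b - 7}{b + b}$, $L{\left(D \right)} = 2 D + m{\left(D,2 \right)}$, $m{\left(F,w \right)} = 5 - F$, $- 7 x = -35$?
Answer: $\frac{\sqrt{255}}{5} \approx 3.1937$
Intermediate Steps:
$x = 5$ ($x = \left(- \frac{1}{7}\right) \left(-35\right) = 5$)
$L{\left(D \right)} = 5 + D$ ($L{\left(D \right)} = 2 D - \left(-5 + D\right) = 5 + D$)
$Y{\left(b \right)} = 3 - \frac{-7 + b}{2 b}$ ($Y{\left(b \right)} = 3 - \frac{b - 7}{b + b} = 3 - \frac{-7 + b}{2 b}$)
$\sqrt{L{\left(2 \right)} + Y{\left(x \right)}} = \sqrt{\left(5 + 2\right) + \frac{7 + 5 \cdot 5}{2 \cdot 5}} = \sqrt{7 + \frac{1}{2} \cdot \frac{1}{5} \left(7 + 25\right)} = \sqrt{7 + \frac{1}{2} \cdot \frac{1}{5} \cdot 32} = \sqrt{7 + \frac{16}{5}} = \sqrt{\frac{51}{5}} = \frac{\sqrt{255}}{5}$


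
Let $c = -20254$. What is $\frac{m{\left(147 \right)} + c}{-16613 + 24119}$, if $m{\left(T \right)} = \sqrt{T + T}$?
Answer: $- \frac{10127}{3753} + \frac{7 \sqrt{6}}{7506} \approx -2.6961$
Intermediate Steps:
$m{\left(T \right)} = \sqrt{2} \sqrt{T}$ ($m{\left(T \right)} = \sqrt{2 T} = \sqrt{2} \sqrt{T}$)
$\frac{m{\left(147 \right)} + c}{-16613 + 24119} = \frac{\sqrt{2} \sqrt{147} - 20254}{-16613 + 24119} = \frac{\sqrt{2} \cdot 7 \sqrt{3} - 20254}{7506} = \left(7 \sqrt{6} - 20254\right) \frac{1}{7506} = \left(-20254 + 7 \sqrt{6}\right) \frac{1}{7506} = - \frac{10127}{3753} + \frac{7 \sqrt{6}}{7506}$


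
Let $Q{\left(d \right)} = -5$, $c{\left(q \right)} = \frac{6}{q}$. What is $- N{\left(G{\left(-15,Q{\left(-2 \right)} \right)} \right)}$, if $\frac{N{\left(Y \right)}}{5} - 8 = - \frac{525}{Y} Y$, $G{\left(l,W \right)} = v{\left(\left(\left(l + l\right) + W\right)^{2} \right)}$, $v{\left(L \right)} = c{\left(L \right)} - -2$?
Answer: $2585$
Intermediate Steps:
$v{\left(L \right)} = 2 + \frac{6}{L}$ ($v{\left(L \right)} = \frac{6}{L} - -2 = \frac{6}{L} + 2 = 2 + \frac{6}{L}$)
$G{\left(l,W \right)} = 2 + \frac{6}{\left(W + 2 l\right)^{2}}$ ($G{\left(l,W \right)} = 2 + \frac{6}{\left(\left(l + l\right) + W\right)^{2}} = 2 + \frac{6}{\left(2 l + W\right)^{2}} = 2 + \frac{6}{\left(W + 2 l\right)^{2}}$)
$N{\left(Y \right)} = -2585$ ($N{\left(Y \right)} = 40 + 5 - \frac{525}{Y} Y = 40 + 5 \left(-525\right) = 40 - 2625 = -2585$)
$- N{\left(G{\left(-15,Q{\left(-2 \right)} \right)} \right)} = \left(-1\right) \left(-2585\right) = 2585$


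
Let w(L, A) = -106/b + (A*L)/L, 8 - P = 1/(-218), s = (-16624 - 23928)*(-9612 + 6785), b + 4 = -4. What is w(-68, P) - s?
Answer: -49983250477/436 ≈ -1.1464e+8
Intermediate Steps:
b = -8 (b = -4 - 4 = -8)
s = 114640504 (s = -40552*(-2827) = 114640504)
P = 1745/218 (P = 8 - 1/(-218) = 8 - 1*(-1/218) = 8 + 1/218 = 1745/218 ≈ 8.0046)
w(L, A) = 53/4 + A (w(L, A) = -106/(-8) + (A*L)/L = -106*(-⅛) + A = 53/4 + A)
w(-68, P) - s = (53/4 + 1745/218) - 1*114640504 = 9267/436 - 114640504 = -49983250477/436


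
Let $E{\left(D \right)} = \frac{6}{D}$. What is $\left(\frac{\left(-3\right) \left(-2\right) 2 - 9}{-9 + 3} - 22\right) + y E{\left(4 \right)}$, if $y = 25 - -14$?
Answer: $36$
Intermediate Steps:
$y = 39$ ($y = 25 + 14 = 39$)
$\left(\frac{\left(-3\right) \left(-2\right) 2 - 9}{-9 + 3} - 22\right) + y E{\left(4 \right)} = \left(\frac{\left(-3\right) \left(-2\right) 2 - 9}{-9 + 3} - 22\right) + 39 \cdot \frac{6}{4} = \left(\frac{6 \cdot 2 - 9}{-6} - 22\right) + 39 \cdot 6 \cdot \frac{1}{4} = \left(\left(12 - 9\right) \left(- \frac{1}{6}\right) - 22\right) + 39 \cdot \frac{3}{2} = \left(3 \left(- \frac{1}{6}\right) - 22\right) + \frac{117}{2} = \left(- \frac{1}{2} - 22\right) + \frac{117}{2} = - \frac{45}{2} + \frac{117}{2} = 36$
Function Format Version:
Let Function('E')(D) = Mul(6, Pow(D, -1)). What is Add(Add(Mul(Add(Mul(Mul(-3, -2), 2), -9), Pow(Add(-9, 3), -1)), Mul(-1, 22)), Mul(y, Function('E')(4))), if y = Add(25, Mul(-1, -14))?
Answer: 36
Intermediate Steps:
y = 39 (y = Add(25, 14) = 39)
Add(Add(Mul(Add(Mul(Mul(-3, -2), 2), -9), Pow(Add(-9, 3), -1)), Mul(-1, 22)), Mul(y, Function('E')(4))) = Add(Add(Mul(Add(Mul(Mul(-3, -2), 2), -9), Pow(Add(-9, 3), -1)), Mul(-1, 22)), Mul(39, Mul(6, Pow(4, -1)))) = Add(Add(Mul(Add(Mul(6, 2), -9), Pow(-6, -1)), -22), Mul(39, Mul(6, Rational(1, 4)))) = Add(Add(Mul(Add(12, -9), Rational(-1, 6)), -22), Mul(39, Rational(3, 2))) = Add(Add(Mul(3, Rational(-1, 6)), -22), Rational(117, 2)) = Add(Add(Rational(-1, 2), -22), Rational(117, 2)) = Add(Rational(-45, 2), Rational(117, 2)) = 36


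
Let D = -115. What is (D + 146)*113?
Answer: 3503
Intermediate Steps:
(D + 146)*113 = (-115 + 146)*113 = 31*113 = 3503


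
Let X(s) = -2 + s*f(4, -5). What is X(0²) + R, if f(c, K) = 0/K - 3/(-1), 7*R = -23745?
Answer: -23759/7 ≈ -3394.1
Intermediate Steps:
R = -23745/7 (R = (⅐)*(-23745) = -23745/7 ≈ -3392.1)
f(c, K) = 3 (f(c, K) = 0 - 3*(-1) = 0 + 3 = 3)
X(s) = -2 + 3*s (X(s) = -2 + s*3 = -2 + 3*s)
X(0²) + R = (-2 + 3*0²) - 23745/7 = (-2 + 3*0) - 23745/7 = (-2 + 0) - 23745/7 = -2 - 23745/7 = -23759/7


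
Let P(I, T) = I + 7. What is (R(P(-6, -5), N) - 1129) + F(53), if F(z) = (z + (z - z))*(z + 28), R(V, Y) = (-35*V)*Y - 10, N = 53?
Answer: 1299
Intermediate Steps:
P(I, T) = 7 + I
R(V, Y) = -10 - 35*V*Y (R(V, Y) = -35*V*Y - 10 = -10 - 35*V*Y)
F(z) = z*(28 + z) (F(z) = (z + 0)*(28 + z) = z*(28 + z))
(R(P(-6, -5), N) - 1129) + F(53) = ((-10 - 35*(7 - 6)*53) - 1129) + 53*(28 + 53) = ((-10 - 35*1*53) - 1129) + 53*81 = ((-10 - 1855) - 1129) + 4293 = (-1865 - 1129) + 4293 = -2994 + 4293 = 1299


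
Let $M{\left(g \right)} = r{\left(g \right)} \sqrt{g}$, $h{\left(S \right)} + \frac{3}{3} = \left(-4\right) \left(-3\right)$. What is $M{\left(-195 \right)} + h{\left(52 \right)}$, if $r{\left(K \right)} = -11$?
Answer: $11 - 11 i \sqrt{195} \approx 11.0 - 153.61 i$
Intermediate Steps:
$h{\left(S \right)} = 11$ ($h{\left(S \right)} = -1 - -12 = -1 + 12 = 11$)
$M{\left(g \right)} = - 11 \sqrt{g}$
$M{\left(-195 \right)} + h{\left(52 \right)} = - 11 \sqrt{-195} + 11 = - 11 i \sqrt{195} + 11 = 11 - 11 i \sqrt{195}$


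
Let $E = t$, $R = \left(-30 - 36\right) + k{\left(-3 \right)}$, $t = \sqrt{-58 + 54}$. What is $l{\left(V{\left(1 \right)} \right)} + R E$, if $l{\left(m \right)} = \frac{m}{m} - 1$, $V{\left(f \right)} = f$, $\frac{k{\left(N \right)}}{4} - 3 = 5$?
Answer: $- 68 i \approx - 68.0 i$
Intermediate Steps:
$k{\left(N \right)} = 32$ ($k{\left(N \right)} = 12 + 4 \cdot 5 = 12 + 20 = 32$)
$t = 2 i$ ($t = \sqrt{-4} = 2 i \approx 2.0 i$)
$R = -34$ ($R = \left(-30 - 36\right) + 32 = -66 + 32 = -34$)
$E = 2 i \approx 2.0 i$
$l{\left(m \right)} = 0$ ($l{\left(m \right)} = 1 - 1 = 0$)
$l{\left(V{\left(1 \right)} \right)} + R E = 0 - 34 \cdot 2 i = 0 - 68 i = - 68 i$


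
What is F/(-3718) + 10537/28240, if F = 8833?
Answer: -9557607/4772560 ≈ -2.0026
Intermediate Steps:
F/(-3718) + 10537/28240 = 8833/(-3718) + 10537/28240 = 8833*(-1/3718) + 10537*(1/28240) = -803/338 + 10537/28240 = -9557607/4772560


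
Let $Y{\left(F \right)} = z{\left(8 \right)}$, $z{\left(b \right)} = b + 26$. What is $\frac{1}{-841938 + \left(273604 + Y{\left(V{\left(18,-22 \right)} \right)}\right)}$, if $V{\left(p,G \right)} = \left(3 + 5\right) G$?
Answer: $- \frac{1}{568300} \approx -1.7596 \cdot 10^{-6}$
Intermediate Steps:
$V{\left(p,G \right)} = 8 G$
$z{\left(b \right)} = 26 + b$
$Y{\left(F \right)} = 34$ ($Y{\left(F \right)} = 26 + 8 = 34$)
$\frac{1}{-841938 + \left(273604 + Y{\left(V{\left(18,-22 \right)} \right)}\right)} = \frac{1}{-841938 + \left(273604 + 34\right)} = \frac{1}{-841938 + 273638} = \frac{1}{-568300} = - \frac{1}{568300}$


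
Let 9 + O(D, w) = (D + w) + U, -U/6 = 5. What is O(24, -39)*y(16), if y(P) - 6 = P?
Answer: -1188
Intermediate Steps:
U = -30 (U = -6*5 = -30)
O(D, w) = -39 + D + w (O(D, w) = -9 + ((D + w) - 30) = -9 + (-30 + D + w) = -39 + D + w)
y(P) = 6 + P
O(24, -39)*y(16) = (-39 + 24 - 39)*(6 + 16) = -54*22 = -1188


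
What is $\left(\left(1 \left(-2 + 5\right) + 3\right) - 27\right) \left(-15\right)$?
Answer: $315$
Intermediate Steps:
$\left(\left(1 \left(-2 + 5\right) + 3\right) - 27\right) \left(-15\right) = \left(\left(1 \cdot 3 + 3\right) - 27\right) \left(-15\right) = \left(\left(3 + 3\right) - 27\right) \left(-15\right) = \left(6 - 27\right) \left(-15\right) = \left(-21\right) \left(-15\right) = 315$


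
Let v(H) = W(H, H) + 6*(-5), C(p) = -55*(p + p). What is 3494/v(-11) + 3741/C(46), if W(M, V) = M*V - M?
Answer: 8649029/258060 ≈ 33.516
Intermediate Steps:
W(M, V) = -M + M*V
C(p) = -110*p
v(H) = -30 + H*(-1 + H) (v(H) = H*(-1 + H) + 6*(-5) = H*(-1 + H) - 30 = -30 + H*(-1 + H))
3494/v(-11) + 3741/C(46) = 3494/(-30 - 11*(-1 - 11)) + 3741/((-110*46)) = 3494/(-30 - 11*(-12)) + 3741/(-5060) = 3494/(-30 + 132) + 3741*(-1/5060) = 3494/102 - 3741/5060 = 3494*(1/102) - 3741/5060 = 1747/51 - 3741/5060 = 8649029/258060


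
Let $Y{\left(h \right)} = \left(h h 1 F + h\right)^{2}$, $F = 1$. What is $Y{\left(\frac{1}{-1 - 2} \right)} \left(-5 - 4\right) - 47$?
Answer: $- \frac{427}{9} \approx -47.444$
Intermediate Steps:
$Y{\left(h \right)} = \left(h + h^{2}\right)^{2}$ ($Y{\left(h \right)} = \left(h h 1 \cdot 1 + h\right)^{2} = \left(h h 1 + h\right)^{2} = \left(h^{2} \cdot 1 + h\right)^{2} = \left(h^{2} + h\right)^{2} = \left(h + h^{2}\right)^{2}$)
$Y{\left(\frac{1}{-1 - 2} \right)} \left(-5 - 4\right) - 47 = \left(\frac{1}{-1 - 2}\right)^{2} \left(1 + \frac{1}{-1 - 2}\right)^{2} \left(-5 - 4\right) - 47 = \left(\frac{1}{-3}\right)^{2} \left(1 + \frac{1}{-3}\right)^{2} \left(-9\right) - 47 = \left(- \frac{1}{3}\right)^{2} \left(1 - \frac{1}{3}\right)^{2} \left(-9\right) - 47 = \frac{\left(\frac{2}{3}\right)^{2}}{9} \left(-9\right) - 47 = \frac{1}{9} \cdot \frac{4}{9} \left(-9\right) - 47 = \frac{4}{81} \left(-9\right) - 47 = - \frac{4}{9} - 47 = - \frac{427}{9}$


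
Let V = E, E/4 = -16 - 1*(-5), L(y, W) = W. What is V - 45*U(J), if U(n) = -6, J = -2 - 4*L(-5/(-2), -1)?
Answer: 226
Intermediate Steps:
J = 2 (J = -2 - 4*(-1) = -2 + 4 = 2)
E = -44 (E = 4*(-16 - 1*(-5)) = 4*(-16 + 5) = 4*(-11) = -44)
V = -44
V - 45*U(J) = -44 - 45*(-6) = -44 + 270 = 226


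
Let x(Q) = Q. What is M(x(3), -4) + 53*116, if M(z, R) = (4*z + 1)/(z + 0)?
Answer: 18457/3 ≈ 6152.3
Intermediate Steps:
M(z, R) = (1 + 4*z)/z
M(x(3), -4) + 53*116 = (4 + 1/3) + 53*116 = (4 + ⅓) + 6148 = 13/3 + 6148 = 18457/3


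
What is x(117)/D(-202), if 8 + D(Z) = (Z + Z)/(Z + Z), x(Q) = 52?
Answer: -52/7 ≈ -7.4286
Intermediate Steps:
D(Z) = -7 (D(Z) = -8 + (Z + Z)/(Z + Z) = -8 + (2*Z)/((2*Z)) = -8 + (2*Z)*(1/(2*Z)) = -8 + 1 = -7)
x(117)/D(-202) = 52/(-7) = 52*(-⅐) = -52/7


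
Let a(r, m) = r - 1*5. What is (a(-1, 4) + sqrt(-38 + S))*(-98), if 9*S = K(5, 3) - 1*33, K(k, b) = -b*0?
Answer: 588 - 490*I*sqrt(15)/3 ≈ 588.0 - 632.59*I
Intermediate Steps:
K(k, b) = 0
S = -11/3 (S = (0 - 1*33)/9 = (0 - 33)/9 = (1/9)*(-33) = -11/3 ≈ -3.6667)
a(r, m) = -5 + r (a(r, m) = r - 5 = -5 + r)
(a(-1, 4) + sqrt(-38 + S))*(-98) = ((-5 - 1) + sqrt(-38 - 11/3))*(-98) = (-6 + sqrt(-125/3))*(-98) = (-6 + 5*I*sqrt(15)/3)*(-98) = 588 - 490*I*sqrt(15)/3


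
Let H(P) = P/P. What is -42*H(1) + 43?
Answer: 1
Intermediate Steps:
H(P) = 1
-42*H(1) + 43 = -42*1 + 43 = -42 + 43 = 1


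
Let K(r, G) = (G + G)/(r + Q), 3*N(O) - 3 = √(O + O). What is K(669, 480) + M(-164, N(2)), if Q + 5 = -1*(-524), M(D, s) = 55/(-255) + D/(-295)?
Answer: 570127/496485 ≈ 1.1483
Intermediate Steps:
N(O) = 1 + √2*√O/3 (N(O) = 1 + √(O + O)/3 = 1 + √(2*O)/3 = 1 + (√2*√O)/3 = 1 + √2*√O/3)
M(D, s) = -11/51 - D/295 (M(D, s) = 55*(-1/255) + D*(-1/295) = -11/51 - D/295)
Q = 519 (Q = -5 - 1*(-524) = -5 + 524 = 519)
K(r, G) = 2*G/(519 + r) (K(r, G) = (G + G)/(r + 519) = (2*G)/(519 + r) = 2*G/(519 + r))
K(669, 480) + M(-164, N(2)) = 2*480/(519 + 669) + (-11/51 - 1/295*(-164)) = 2*480/1188 + (-11/51 + 164/295) = 2*480*(1/1188) + 5119/15045 = 80/99 + 5119/15045 = 570127/496485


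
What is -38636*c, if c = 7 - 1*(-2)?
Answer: -347724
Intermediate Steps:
c = 9 (c = 7 + 2 = 9)
-38636*c = -38636*9 = -347724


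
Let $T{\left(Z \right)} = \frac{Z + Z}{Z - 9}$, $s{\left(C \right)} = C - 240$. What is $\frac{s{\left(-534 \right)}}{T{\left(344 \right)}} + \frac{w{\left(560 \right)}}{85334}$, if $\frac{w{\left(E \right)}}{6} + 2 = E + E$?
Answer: $- \frac{128614173}{341336} \approx -376.8$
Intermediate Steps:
$w{\left(E \right)} = -12 + 12 E$ ($w{\left(E \right)} = -12 + 6 \left(E + E\right) = -12 + 6 \cdot 2 E = -12 + 12 E$)
$s{\left(C \right)} = -240 + C$
$T{\left(Z \right)} = \frac{2 Z}{-9 + Z}$
$\frac{s{\left(-534 \right)}}{T{\left(344 \right)}} + \frac{w{\left(560 \right)}}{85334} = \frac{-240 - 534}{2 \cdot 344 \frac{1}{-9 + 344}} + \frac{-12 + 12 \cdot 560}{85334} = - \frac{774}{2 \cdot 344 \cdot \frac{1}{335}} + \left(-12 + 6720\right) \frac{1}{85334} = - \frac{774}{2 \cdot 344 \cdot \frac{1}{335}} + 6708 \cdot \frac{1}{85334} = - \frac{774}{\frac{688}{335}} + \frac{3354}{42667} = \left(-774\right) \frac{335}{688} + \frac{3354}{42667} = - \frac{3015}{8} + \frac{3354}{42667} = - \frac{128614173}{341336}$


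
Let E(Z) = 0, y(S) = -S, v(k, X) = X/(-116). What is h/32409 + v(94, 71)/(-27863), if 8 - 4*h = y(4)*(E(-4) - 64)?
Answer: -198089657/104749388172 ≈ -0.0018911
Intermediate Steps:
v(k, X) = -X/116 (v(k, X) = X*(-1/116) = -X/116)
h = -62 (h = 2 - (-1*4)*(0 - 64)/4 = 2 - (-1)*(-64) = 2 - 1/4*256 = 2 - 64 = -62)
h/32409 + v(94, 71)/(-27863) = -62/32409 - 1/116*71/(-27863) = -62*1/32409 - 71/116*(-1/27863) = -62/32409 + 71/3232108 = -198089657/104749388172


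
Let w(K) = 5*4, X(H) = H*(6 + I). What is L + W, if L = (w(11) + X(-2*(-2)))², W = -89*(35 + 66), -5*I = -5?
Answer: -6685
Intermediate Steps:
I = 1 (I = -⅕*(-5) = 1)
X(H) = 7*H (X(H) = H*(6 + 1) = H*7 = 7*H)
w(K) = 20
W = -8989 (W = -89*101 = -8989)
L = 2304 (L = (20 + 7*(-2*(-2)))² = (20 + 7*4)² = (20 + 28)² = 48² = 2304)
L + W = 2304 - 8989 = -6685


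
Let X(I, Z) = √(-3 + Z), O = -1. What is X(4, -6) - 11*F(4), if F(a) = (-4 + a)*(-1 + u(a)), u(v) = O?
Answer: 3*I ≈ 3.0*I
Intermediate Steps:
u(v) = -1
F(a) = 8 - 2*a (F(a) = (-4 + a)*(-1 - 1) = (-4 + a)*(-2) = 8 - 2*a)
X(4, -6) - 11*F(4) = √(-3 - 6) - 11*(8 - 2*4) = √(-9) - 11*(8 - 8) = 3*I - 11*0 = 3*I + 0 = 3*I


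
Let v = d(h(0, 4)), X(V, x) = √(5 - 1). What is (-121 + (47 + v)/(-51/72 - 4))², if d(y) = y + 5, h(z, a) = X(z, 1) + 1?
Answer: 224790049/12769 ≈ 17604.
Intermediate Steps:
X(V, x) = 2 (X(V, x) = √4 = 2)
h(z, a) = 3 (h(z, a) = 2 + 1 = 3)
d(y) = 5 + y
v = 8 (v = 5 + 3 = 8)
(-121 + (47 + v)/(-51/72 - 4))² = (-121 + (47 + 8)/(-51/72 - 4))² = (-121 + 55/(-51*1/72 - 4))² = (-121 + 55/(-17/24 - 4))² = (-121 + 55/(-113/24))² = (-121 + 55*(-24/113))² = (-121 - 1320/113)² = (-14993/113)² = 224790049/12769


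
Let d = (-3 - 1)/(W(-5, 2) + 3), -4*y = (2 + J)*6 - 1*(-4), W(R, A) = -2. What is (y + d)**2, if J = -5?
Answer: 1/4 ≈ 0.25000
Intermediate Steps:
y = 7/2 (y = -((2 - 5)*6 - 1*(-4))/4 = -(-3*6 + 4)/4 = -(-18 + 4)/4 = -1/4*(-14) = 7/2 ≈ 3.5000)
d = -4 (d = (-3 - 1)/(-2 + 3) = -4/1 = -4*1 = -4)
(y + d)**2 = (7/2 - 4)**2 = (-1/2)**2 = 1/4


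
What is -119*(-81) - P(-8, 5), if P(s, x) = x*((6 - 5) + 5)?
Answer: 9609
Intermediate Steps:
P(s, x) = 6*x (P(s, x) = x*(1 + 5) = x*6 = 6*x)
-119*(-81) - P(-8, 5) = -119*(-81) - 6*5 = 9639 - 1*30 = 9639 - 30 = 9609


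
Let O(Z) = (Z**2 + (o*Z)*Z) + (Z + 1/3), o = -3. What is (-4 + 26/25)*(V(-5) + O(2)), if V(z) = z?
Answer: 2368/75 ≈ 31.573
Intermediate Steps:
O(Z) = 1/3 + Z - 2*Z**2 (O(Z) = (Z**2 + (-3*Z)*Z) + (Z + 1/3) = (Z**2 - 3*Z**2) + (Z + 1/3) = -2*Z**2 + (1/3 + Z) = 1/3 + Z - 2*Z**2)
(-4 + 26/25)*(V(-5) + O(2)) = (-4 + 26/25)*(-5 + (1/3 + 2 - 2*2**2)) = (-4 + 26*(1/25))*(-5 + (1/3 + 2 - 2*4)) = (-4 + 26/25)*(-5 + (1/3 + 2 - 8)) = -74*(-5 - 17/3)/25 = -74/25*(-32/3) = 2368/75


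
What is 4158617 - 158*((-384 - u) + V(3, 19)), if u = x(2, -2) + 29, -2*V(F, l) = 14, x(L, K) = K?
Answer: 4224661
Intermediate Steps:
V(F, l) = -7 (V(F, l) = -½*14 = -7)
u = 27 (u = -2 + 29 = 27)
4158617 - 158*((-384 - u) + V(3, 19)) = 4158617 - 158*((-384 - 1*27) - 7) = 4158617 - 158*((-384 - 27) - 7) = 4158617 - 158*(-411 - 7) = 4158617 - 158*(-418) = 4158617 + 66044 = 4224661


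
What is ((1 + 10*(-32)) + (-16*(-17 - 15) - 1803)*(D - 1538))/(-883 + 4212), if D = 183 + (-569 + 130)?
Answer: 2315735/3329 ≈ 695.63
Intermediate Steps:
D = -256 (D = 183 - 439 = -256)
((1 + 10*(-32)) + (-16*(-17 - 15) - 1803)*(D - 1538))/(-883 + 4212) = ((1 + 10*(-32)) + (-16*(-17 - 15) - 1803)*(-256 - 1538))/(-883 + 4212) = ((1 - 320) + (-16*(-32) - 1803)*(-1794))/3329 = (-319 + (512 - 1803)*(-1794))*(1/3329) = (-319 - 1291*(-1794))*(1/3329) = (-319 + 2316054)*(1/3329) = 2315735*(1/3329) = 2315735/3329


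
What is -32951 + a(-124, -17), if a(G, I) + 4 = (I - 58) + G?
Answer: -33154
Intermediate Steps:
a(G, I) = -62 + G + I (a(G, I) = -4 + ((I - 58) + G) = -4 + ((-58 + I) + G) = -4 + (-58 + G + I) = -62 + G + I)
-32951 + a(-124, -17) = -32951 + (-62 - 124 - 17) = -32951 - 203 = -33154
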